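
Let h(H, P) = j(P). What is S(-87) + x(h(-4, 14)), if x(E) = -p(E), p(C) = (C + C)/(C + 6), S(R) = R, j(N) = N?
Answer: -442/5 ≈ -88.400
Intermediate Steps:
p(C) = 2*C/(6 + C) (p(C) = (2*C)/(6 + C) = 2*C/(6 + C))
h(H, P) = P
x(E) = -2*E/(6 + E)
S(-87) + x(h(-4, 14)) = -87 - 2*14/(6 + 14) = -87 - 2*14/20 = -87 - 2*14*1/20 = -87 - 7/5 = -442/5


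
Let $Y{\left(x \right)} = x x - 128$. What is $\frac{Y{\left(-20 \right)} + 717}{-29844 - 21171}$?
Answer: $- \frac{989}{51015} \approx -0.019386$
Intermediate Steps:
$Y{\left(x \right)} = -128 + x^{2}$ ($Y{\left(x \right)} = x^{2} - 128 = -128 + x^{2}$)
$\frac{Y{\left(-20 \right)} + 717}{-29844 - 21171} = \frac{\left(-128 + \left(-20\right)^{2}\right) + 717}{-29844 - 21171} = \frac{\left(-128 + 400\right) + 717}{-51015} = \left(272 + 717\right) \left(- \frac{1}{51015}\right) = 989 \left(- \frac{1}{51015}\right) = - \frac{989}{51015}$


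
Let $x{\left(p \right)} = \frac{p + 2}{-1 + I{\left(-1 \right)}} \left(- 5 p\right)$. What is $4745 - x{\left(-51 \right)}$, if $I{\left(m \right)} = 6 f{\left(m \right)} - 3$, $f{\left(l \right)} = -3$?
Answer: $\frac{91895}{22} \approx 4177.0$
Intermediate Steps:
$I{\left(m \right)} = -21$ ($I{\left(m \right)} = 6 \left(-3\right) - 3 = -18 - 3 = -21$)
$x{\left(p \right)} = - 5 p \left(- \frac{1}{11} - \frac{p}{22}\right)$ ($x{\left(p \right)} = \frac{p + 2}{-1 - 21} \left(- 5 p\right) = \frac{2 + p}{-22} \left(- 5 p\right) = \left(2 + p\right) \left(- \frac{1}{22}\right) \left(- 5 p\right) = \left(- \frac{1}{11} - \frac{p}{22}\right) \left(- 5 p\right) = - 5 p \left(- \frac{1}{11} - \frac{p}{22}\right)$)
$4745 - x{\left(-51 \right)} = 4745 - \frac{5}{22} \left(-51\right) \left(2 - 51\right) = 4745 - \frac{5}{22} \left(-51\right) \left(-49\right) = 4745 - \frac{12495}{22} = \frac{91895}{22}$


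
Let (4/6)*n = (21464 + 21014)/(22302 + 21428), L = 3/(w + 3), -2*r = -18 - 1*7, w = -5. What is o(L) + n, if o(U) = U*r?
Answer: -1512441/87460 ≈ -17.293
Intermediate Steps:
r = 25/2 (r = -(-18 - 1*7)/2 = -(-18 - 7)/2 = -1/2*(-25) = 25/2 ≈ 12.500)
L = -3/2 (L = 3/(-5 + 3) = 3/(-2) = 3*(-1/2) = -3/2 ≈ -1.5000)
n = 63717/43730 (n = 3*((21464 + 21014)/(22302 + 21428))/2 = 3*(42478/43730)/2 = 3*(42478*(1/43730))/2 = (3/2)*(21239/21865) = 63717/43730 ≈ 1.4571)
o(U) = 25*U/2 (o(U) = U*(25/2) = 25*U/2)
o(L) + n = (25/2)*(-3/2) + 63717/43730 = -75/4 + 63717/43730 = -1512441/87460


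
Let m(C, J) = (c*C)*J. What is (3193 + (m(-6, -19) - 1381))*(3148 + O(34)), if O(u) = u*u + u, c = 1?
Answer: 8354988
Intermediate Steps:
O(u) = u + u² (O(u) = u² + u = u + u²)
m(C, J) = C*J (m(C, J) = (1*C)*J = C*J)
(3193 + (m(-6, -19) - 1381))*(3148 + O(34)) = (3193 + (-6*(-19) - 1381))*(3148 + 34*(1 + 34)) = (3193 + (114 - 1381))*(3148 + 34*35) = (3193 - 1267)*(3148 + 1190) = 1926*4338 = 8354988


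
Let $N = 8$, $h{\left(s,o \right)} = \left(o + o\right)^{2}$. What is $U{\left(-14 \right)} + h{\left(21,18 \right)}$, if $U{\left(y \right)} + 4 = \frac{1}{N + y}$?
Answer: $\frac{7751}{6} \approx 1291.8$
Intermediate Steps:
$h{\left(s,o \right)} = 4 o^{2}$ ($h{\left(s,o \right)} = \left(2 o\right)^{2} = 4 o^{2}$)
$U{\left(y \right)} = -4 + \frac{1}{8 + y}$
$U{\left(-14 \right)} + h{\left(21,18 \right)} = \frac{-31 - -56}{8 - 14} + 4 \cdot 18^{2} = \frac{-31 + 56}{-6} + 4 \cdot 324 = \left(- \frac{1}{6}\right) 25 + 1296 = - \frac{25}{6} + 1296 = \frac{7751}{6}$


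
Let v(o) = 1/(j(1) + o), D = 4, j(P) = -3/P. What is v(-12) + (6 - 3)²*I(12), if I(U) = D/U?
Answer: 44/15 ≈ 2.9333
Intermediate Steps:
I(U) = 4/U
v(o) = 1/(-3 + o) (v(o) = 1/(-3/1 + o) = 1/(-3*1 + o) = 1/(-3 + o))
v(-12) + (6 - 3)²*I(12) = 1/(-3 - 12) + (6 - 3)²*(4/12) = 1/(-15) + 3²*(4*(1/12)) = -1/15 + 9*(⅓) = -1/15 + 3 = 44/15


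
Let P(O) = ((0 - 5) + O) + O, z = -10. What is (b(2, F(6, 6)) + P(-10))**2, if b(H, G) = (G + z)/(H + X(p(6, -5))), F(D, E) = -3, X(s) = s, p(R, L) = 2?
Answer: 12769/16 ≈ 798.06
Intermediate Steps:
b(H, G) = (-10 + G)/(2 + H) (b(H, G) = (G - 10)/(H + 2) = (-10 + G)/(2 + H))
P(O) = -5 + 2*O (P(O) = (-5 + O) + O = -5 + 2*O)
(b(2, F(6, 6)) + P(-10))**2 = ((-10 - 3)/(2 + 2) + (-5 + 2*(-10)))**2 = (-13/4 + (-5 - 20))**2 = ((1/4)*(-13) - 25)**2 = (-13/4 - 25)**2 = (-113/4)**2 = 12769/16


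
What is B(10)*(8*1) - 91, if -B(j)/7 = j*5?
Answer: -2891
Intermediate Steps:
B(j) = -35*j (B(j) = -7*j*5 = -35*j)
B(10)*(8*1) - 91 = (-35*10)*(8*1) - 91 = -350*8 - 91 = -2800 - 91 = -2891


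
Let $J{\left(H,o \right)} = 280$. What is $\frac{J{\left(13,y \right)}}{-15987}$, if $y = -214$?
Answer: $- \frac{280}{15987} \approx -0.017514$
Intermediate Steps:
$\frac{J{\left(13,y \right)}}{-15987} = \frac{280}{-15987} = 280 \left(- \frac{1}{15987}\right) = - \frac{280}{15987}$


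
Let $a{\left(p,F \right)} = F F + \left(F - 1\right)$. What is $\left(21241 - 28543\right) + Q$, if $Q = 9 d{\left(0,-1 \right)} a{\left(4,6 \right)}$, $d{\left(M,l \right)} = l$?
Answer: $-7671$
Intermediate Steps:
$a{\left(p,F \right)} = -1 + F + F^{2}$ ($a{\left(p,F \right)} = F^{2} + \left(-1 + F\right) = -1 + F + F^{2}$)
$Q = -369$ ($Q = 9 \left(-1\right) \left(-1 + 6 + 6^{2}\right) = - 9 \left(-1 + 6 + 36\right) = \left(-9\right) 41 = -369$)
$\left(21241 - 28543\right) + Q = \left(21241 - 28543\right) - 369 = -7302 - 369 = -7671$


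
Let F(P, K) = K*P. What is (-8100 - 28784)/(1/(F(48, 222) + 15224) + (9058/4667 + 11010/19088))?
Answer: -1328680430619880/90695738669 ≈ -14650.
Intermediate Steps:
(-8100 - 28784)/(1/(F(48, 222) + 15224) + (9058/4667 + 11010/19088)) = (-8100 - 28784)/(1/(222*48 + 15224) + (9058/4667 + 11010/19088)) = -36884/(1/(10656 + 15224) + (9058*(1/4667) + 11010*(1/19088))) = -36884/(1/25880 + (9058/4667 + 5505/9544)) = -36884/(1/25880 + 112141387/44541848) = -36884/90695738669/36023219570 = -36884*36023219570/90695738669 = -1328680430619880/90695738669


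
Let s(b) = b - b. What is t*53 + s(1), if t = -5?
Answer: -265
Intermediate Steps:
s(b) = 0
t*53 + s(1) = -5*53 + 0 = -265 + 0 = -265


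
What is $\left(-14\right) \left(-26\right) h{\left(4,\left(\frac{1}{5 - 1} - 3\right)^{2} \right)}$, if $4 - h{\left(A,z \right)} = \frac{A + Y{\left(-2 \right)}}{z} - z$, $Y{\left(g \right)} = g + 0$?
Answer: $\frac{1990443}{484} \approx 4112.5$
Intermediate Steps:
$Y{\left(g \right)} = g$
$h{\left(A,z \right)} = 4 + z - \frac{-2 + A}{z}$ ($h{\left(A,z \right)} = 4 - \left(\frac{A - 2}{z} - z\right) = 4 - \left(\frac{-2 + A}{z} - z\right) = 4 - \left(- z + \frac{-2 + A}{z}\right) = 4 + \left(z - \frac{-2 + A}{z}\right) = 4 + z - \frac{-2 + A}{z}$)
$\left(-14\right) \left(-26\right) h{\left(4,\left(\frac{1}{5 - 1} - 3\right)^{2} \right)} = \left(-14\right) \left(-26\right) \frac{2 - 4 + \left(\frac{1}{5 - 1} - 3\right)^{2} \left(4 + \left(\frac{1}{5 - 1} - 3\right)^{2}\right)}{\left(\frac{1}{5 - 1} - 3\right)^{2}} = 364 \frac{2 - 4 + \left(\frac{1}{4} - 3\right)^{2} \left(4 + \left(\frac{1}{4} - 3\right)^{2}\right)}{\left(\frac{1}{4} - 3\right)^{2}} = 364 \frac{2 - 4 + \left(- \frac{11}{4}\right)^{2} \left(4 + \left(- \frac{11}{4}\right)^{2}\right)}{\left(- \frac{11}{4}\right)^{2}} = 364 \frac{2 - 4 + \frac{121 \left(4 + \frac{121}{16}\right)}{16}}{\frac{121}{16}} = 364 \frac{16 \left(2 - 4 + \frac{121}{16} \cdot \frac{185}{16}\right)}{121} = 364 \frac{16 \left(2 - 4 + \frac{22385}{256}\right)}{121} = 364 \cdot \frac{16}{121} \cdot \frac{21873}{256} = 364 \cdot \frac{21873}{1936} = \frac{1990443}{484}$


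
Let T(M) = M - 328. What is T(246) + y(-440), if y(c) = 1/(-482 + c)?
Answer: -75605/922 ≈ -82.001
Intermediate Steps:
T(M) = -328 + M
T(246) + y(-440) = (-328 + 246) + 1/(-482 - 440) = -82 + 1/(-922) = -82 - 1/922 = -75605/922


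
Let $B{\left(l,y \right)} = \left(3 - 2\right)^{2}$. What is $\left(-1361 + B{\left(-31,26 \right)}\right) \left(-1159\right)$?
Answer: $1576240$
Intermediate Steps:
$B{\left(l,y \right)} = 1$ ($B{\left(l,y \right)} = 1^{2} = 1$)
$\left(-1361 + B{\left(-31,26 \right)}\right) \left(-1159\right) = \left(-1361 + 1\right) \left(-1159\right) = \left(-1360\right) \left(-1159\right) = 1576240$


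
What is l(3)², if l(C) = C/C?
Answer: 1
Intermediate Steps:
l(C) = 1
l(3)² = 1² = 1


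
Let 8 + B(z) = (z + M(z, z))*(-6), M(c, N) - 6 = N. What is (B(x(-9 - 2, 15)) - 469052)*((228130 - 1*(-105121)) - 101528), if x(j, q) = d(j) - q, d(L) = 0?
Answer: -108658622268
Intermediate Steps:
M(c, N) = 6 + N
x(j, q) = -q (x(j, q) = 0 - q = -q)
B(z) = -44 - 12*z (B(z) = -8 + (z + (6 + z))*(-6) = -8 + (6 + 2*z)*(-6) = -8 + (-36 - 12*z) = -44 - 12*z)
(B(x(-9 - 2, 15)) - 469052)*((228130 - 1*(-105121)) - 101528) = ((-44 - (-12)*15) - 469052)*((228130 - 1*(-105121)) - 101528) = ((-44 - 12*(-15)) - 469052)*((228130 + 105121) - 101528) = ((-44 + 180) - 469052)*(333251 - 101528) = (136 - 469052)*231723 = -468916*231723 = -108658622268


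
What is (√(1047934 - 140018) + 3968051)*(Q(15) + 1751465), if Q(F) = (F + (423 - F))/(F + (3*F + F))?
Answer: 173748120613066/25 + 87573532*√226979/25 ≈ 6.9516e+12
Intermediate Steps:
Q(F) = 423/(5*F) (Q(F) = 423/(F + 4*F) = 423/((5*F)) = 423*(1/(5*F)) = 423/(5*F))
(√(1047934 - 140018) + 3968051)*(Q(15) + 1751465) = (√(1047934 - 140018) + 3968051)*((423/5)/15 + 1751465) = (√907916 + 3968051)*((423/5)*(1/15) + 1751465) = (2*√226979 + 3968051)*(141/25 + 1751465) = (3968051 + 2*√226979)*(43786766/25) = 173748120613066/25 + 87573532*√226979/25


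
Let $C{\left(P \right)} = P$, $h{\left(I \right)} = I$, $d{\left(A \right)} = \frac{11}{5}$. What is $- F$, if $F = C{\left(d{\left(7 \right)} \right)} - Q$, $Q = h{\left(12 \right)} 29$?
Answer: $\frac{1729}{5} \approx 345.8$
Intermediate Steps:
$d{\left(A \right)} = \frac{11}{5}$ ($d{\left(A \right)} = 11 \cdot \frac{1}{5} = \frac{11}{5}$)
$Q = 348$ ($Q = 12 \cdot 29 = 348$)
$F = - \frac{1729}{5}$ ($F = \frac{11}{5} - 348 = - \frac{1729}{5} \approx -345.8$)
$- F = \left(-1\right) \left(- \frac{1729}{5}\right) = \frac{1729}{5}$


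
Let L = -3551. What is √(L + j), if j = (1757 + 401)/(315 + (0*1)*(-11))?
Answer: 17*I*√135205/105 ≈ 59.533*I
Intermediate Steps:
j = 2158/315 (j = 2158/(315 + 0*(-11)) = 2158/(315 + 0) = 2158/315 ≈ 6.8508)
√(L + j) = √(-3551 + 2158/315) = √(-1116407/315) = 17*I*√135205/105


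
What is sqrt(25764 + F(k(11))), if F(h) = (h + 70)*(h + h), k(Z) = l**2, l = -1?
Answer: sqrt(25906) ≈ 160.95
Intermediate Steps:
k(Z) = 1 (k(Z) = (-1)**2 = 1)
F(h) = 2*h*(70 + h) (F(h) = (70 + h)*(2*h) = 2*h*(70 + h))
sqrt(25764 + F(k(11))) = sqrt(25764 + 2*1*(70 + 1)) = sqrt(25764 + 2*1*71) = sqrt(25764 + 142) = sqrt(25906)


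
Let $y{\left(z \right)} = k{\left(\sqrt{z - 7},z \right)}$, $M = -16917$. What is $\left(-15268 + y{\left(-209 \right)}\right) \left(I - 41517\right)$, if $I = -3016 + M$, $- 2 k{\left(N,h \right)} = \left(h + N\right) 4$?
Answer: $912532500 + 737400 i \sqrt{6} \approx 9.1253 \cdot 10^{8} + 1.8063 \cdot 10^{6} i$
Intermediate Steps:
$k{\left(N,h \right)} = - 2 N - 2 h$ ($k{\left(N,h \right)} = - \frac{\left(h + N\right) 4}{2} = - \frac{\left(N + h\right) 4}{2} = - \frac{4 N + 4 h}{2} = - 2 N - 2 h$)
$y{\left(z \right)} = - 2 z - 2 \sqrt{-7 + z}$ ($y{\left(z \right)} = - 2 \sqrt{z - 7} - 2 z = - 2 \sqrt{-7 + z} - 2 z = - 2 z - 2 \sqrt{-7 + z}$)
$I = -19933$ ($I = -3016 - 16917 = -19933$)
$\left(-15268 + y{\left(-209 \right)}\right) \left(I - 41517\right) = \left(-15268 - \left(-418 + 2 \sqrt{-7 - 209}\right)\right) \left(-19933 - 41517\right) = \left(-15268 + \left(418 - 2 \sqrt{-216}\right)\right) \left(-61450\right) = \left(-15268 + \left(418 - 2 \cdot 6 i \sqrt{6}\right)\right) \left(-61450\right) = \left(-15268 + \left(418 - 12 i \sqrt{6}\right)\right) \left(-61450\right) = \left(-14850 - 12 i \sqrt{6}\right) \left(-61450\right) = 912532500 + 737400 i \sqrt{6}$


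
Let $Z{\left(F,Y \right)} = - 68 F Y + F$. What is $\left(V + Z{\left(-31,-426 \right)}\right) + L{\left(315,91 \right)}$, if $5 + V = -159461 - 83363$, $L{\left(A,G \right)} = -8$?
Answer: $-1140876$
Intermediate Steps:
$Z{\left(F,Y \right)} = F - 68 F Y$ ($Z{\left(F,Y \right)} = - 68 F Y + F = F - 68 F Y$)
$V = -242829$ ($V = -5 - 242824 = -242829$)
$\left(V + Z{\left(-31,-426 \right)}\right) + L{\left(315,91 \right)} = \left(-242829 - 31 \left(1 - -28968\right)\right) - 8 = \left(-242829 - 31 \left(1 + 28968\right)\right) - 8 = \left(-242829 - 898039\right) - 8 = -1140868 - 8 = -1140876$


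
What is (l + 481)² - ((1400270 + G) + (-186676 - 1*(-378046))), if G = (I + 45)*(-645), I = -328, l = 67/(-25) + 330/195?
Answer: -163059986359/105625 ≈ -1.5438e+6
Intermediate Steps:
l = -321/325 (l = 67*(-1/25) + 330*(1/195) = -67/25 + 22/13 = -321/325 ≈ -0.98769)
G = 182535 (G = (-328 + 45)*(-645) = -283*(-645) = 182535)
(l + 481)² - ((1400270 + G) + (-186676 - 1*(-378046))) = (-321/325 + 481)² - ((1400270 + 182535) + (-186676 - 1*(-378046))) = (156004/325)² - (1582805 + (-186676 + 378046)) = 24337248016/105625 - (1582805 + 191370) = 24337248016/105625 - 1*1774175 = 24337248016/105625 - 1774175 = -163059986359/105625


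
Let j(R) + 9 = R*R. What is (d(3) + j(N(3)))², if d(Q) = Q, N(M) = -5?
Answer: 361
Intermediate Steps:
j(R) = -9 + R² (j(R) = -9 + R*R = -9 + R²)
(d(3) + j(N(3)))² = (3 + (-9 + (-5)²))² = (3 + (-9 + 25))² = (3 + 16)² = 19² = 361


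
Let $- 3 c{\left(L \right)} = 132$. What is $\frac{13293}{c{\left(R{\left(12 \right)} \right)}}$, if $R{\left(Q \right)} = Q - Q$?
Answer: $- \frac{13293}{44} \approx -302.11$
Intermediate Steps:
$R{\left(Q \right)} = 0$
$c{\left(L \right)} = -44$ ($c{\left(L \right)} = \left(- \frac{1}{3}\right) 132 = -44$)
$\frac{13293}{c{\left(R{\left(12 \right)} \right)}} = \frac{13293}{-44} = 13293 \left(- \frac{1}{44}\right) = - \frac{13293}{44}$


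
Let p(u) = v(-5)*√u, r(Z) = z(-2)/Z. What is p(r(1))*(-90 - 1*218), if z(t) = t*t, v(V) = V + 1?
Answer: 2464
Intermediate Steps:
v(V) = 1 + V
z(t) = t²
r(Z) = 4/Z (r(Z) = (-2)²/Z = 4/Z)
p(u) = -4*√u (p(u) = (1 - 5)*√u = -4*√u)
p(r(1))*(-90 - 1*218) = (-4*√4)*(-90 - 1*218) = (-4*√(4*1))*(-90 - 218) = -4*√4*(-308) = -4*2*(-308) = -8*(-308) = 2464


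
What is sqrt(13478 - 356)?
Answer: 81*sqrt(2) ≈ 114.55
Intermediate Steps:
sqrt(13478 - 356) = sqrt(13122) = 81*sqrt(2)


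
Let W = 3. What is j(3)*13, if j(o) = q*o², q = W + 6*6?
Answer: 4563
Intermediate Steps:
q = 39 (q = 3 + 6*6 = 3 + 36 = 39)
j(o) = 39*o²
j(3)*13 = (39*3²)*13 = (39*9)*13 = 351*13 = 4563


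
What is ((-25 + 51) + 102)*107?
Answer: 13696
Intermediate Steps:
((-25 + 51) + 102)*107 = (26 + 102)*107 = 128*107 = 13696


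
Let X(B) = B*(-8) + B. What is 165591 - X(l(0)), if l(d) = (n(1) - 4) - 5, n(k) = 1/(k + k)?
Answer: 331063/2 ≈ 1.6553e+5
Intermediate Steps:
n(k) = 1/(2*k)
l(d) = -17/2 (l(d) = ((½)/1 - 4) - 5 = ((½)*1 - 4) - 5 = (½ - 4) - 5 = -7/2 - 5 = -17/2)
X(B) = -7*B (X(B) = -8*B + B = -7*B)
165591 - X(l(0)) = 165591 - (-7)*(-17)/2 = 165591 - 1*119/2 = 165591 - 119/2 = 331063/2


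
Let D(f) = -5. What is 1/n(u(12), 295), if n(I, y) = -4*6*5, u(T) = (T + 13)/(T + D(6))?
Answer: -1/120 ≈ -0.0083333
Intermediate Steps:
u(T) = (13 + T)/(-5 + T) (u(T) = (T + 13)/(T - 5) = (13 + T)/(-5 + T))
n(I, y) = -120 (n(I, y) = -24*5 = -120)
1/n(u(12), 295) = 1/(-120) = -1/120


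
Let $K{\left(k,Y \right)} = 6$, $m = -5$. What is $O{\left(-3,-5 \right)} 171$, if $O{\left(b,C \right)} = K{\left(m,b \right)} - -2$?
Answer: $1368$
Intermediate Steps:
$O{\left(b,C \right)} = 8$ ($O{\left(b,C \right)} = 6 - -2 = 6 + 2 = 8$)
$O{\left(-3,-5 \right)} 171 = 8 \cdot 171 = 1368$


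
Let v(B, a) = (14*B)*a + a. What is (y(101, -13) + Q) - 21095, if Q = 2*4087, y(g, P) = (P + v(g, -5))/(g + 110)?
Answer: -2733419/211 ≈ -12955.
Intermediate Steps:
v(B, a) = a + 14*B*a (v(B, a) = 14*B*a + a = a + 14*B*a)
y(g, P) = (-5 + P - 70*g)/(110 + g) (y(g, P) = (P - 5*(1 + 14*g))/(g + 110) = (P + (-5 - 70*g))/(110 + g) = (-5 + P - 70*g)/(110 + g))
Q = 8174
(y(101, -13) + Q) - 21095 = ((-5 - 13 - 70*101)/(110 + 101) + 8174) - 21095 = ((-5 - 13 - 7070)/211 + 8174) - 21095 = ((1/211)*(-7088) + 8174) - 21095 = (-7088/211 + 8174) - 21095 = 1717626/211 - 21095 = -2733419/211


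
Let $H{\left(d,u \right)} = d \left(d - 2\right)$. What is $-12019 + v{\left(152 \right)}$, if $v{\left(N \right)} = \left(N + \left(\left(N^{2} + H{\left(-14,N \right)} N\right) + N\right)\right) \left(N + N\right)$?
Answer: $17454605$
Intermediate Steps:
$H{\left(d,u \right)} = d \left(-2 + d\right)$
$v{\left(N \right)} = 2 N \left(N^{2} + 226 N\right)$ ($v{\left(N \right)} = \left(N + \left(\left(N^{2} + - 14 \left(-2 - 14\right) N\right) + N\right)\right) \left(N + N\right) = \left(N + \left(\left(N^{2} + \left(-14\right) \left(-16\right) N\right) + N\right)\right) 2 N = \left(N + \left(\left(N^{2} + 224 N\right) + N\right)\right) 2 N = \left(N + \left(N^{2} + 225 N\right)\right) 2 N = \left(N^{2} + 226 N\right) 2 N = 2 N \left(N^{2} + 226 N\right)$)
$-12019 + v{\left(152 \right)} = -12019 + 2 \cdot 152^{2} \left(226 + 152\right) = -12019 + 2 \cdot 23104 \cdot 378 = -12019 + 17466624 = 17454605$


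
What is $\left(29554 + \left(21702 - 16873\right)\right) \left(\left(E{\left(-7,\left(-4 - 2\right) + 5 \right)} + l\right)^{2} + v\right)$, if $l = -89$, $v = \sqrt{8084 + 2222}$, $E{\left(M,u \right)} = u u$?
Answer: $266261952 + 34383 \sqrt{10306} \approx 2.6975 \cdot 10^{8}$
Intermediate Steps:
$E{\left(M,u \right)} = u^{2}$
$v = \sqrt{10306} \approx 101.52$
$\left(29554 + \left(21702 - 16873\right)\right) \left(\left(E{\left(-7,\left(-4 - 2\right) + 5 \right)} + l\right)^{2} + v\right) = \left(29554 + \left(21702 - 16873\right)\right) \left(\left(\left(\left(-4 - 2\right) + 5\right)^{2} - 89\right)^{2} + \sqrt{10306}\right) = \left(29554 + \left(21702 - 16873\right)\right) \left(\left(\left(-6 + 5\right)^{2} - 89\right)^{2} + \sqrt{10306}\right) = \left(29554 + 4829\right) \left(\left(\left(-1\right)^{2} - 89\right)^{2} + \sqrt{10306}\right) = 34383 \left(\left(1 - 89\right)^{2} + \sqrt{10306}\right) = 34383 \left(\left(-88\right)^{2} + \sqrt{10306}\right) = 34383 \left(7744 + \sqrt{10306}\right) = 266261952 + 34383 \sqrt{10306}$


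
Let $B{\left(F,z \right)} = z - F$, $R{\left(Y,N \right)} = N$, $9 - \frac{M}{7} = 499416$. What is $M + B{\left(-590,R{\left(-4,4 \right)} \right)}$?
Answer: $-3495255$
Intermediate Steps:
$M = -3495849$ ($M = 63 - 3495912 = -3495849$)
$M + B{\left(-590,R{\left(-4,4 \right)} \right)} = -3495849 + \left(4 - -590\right) = -3495849 + \left(4 + 590\right) = -3495849 + 594 = -3495255$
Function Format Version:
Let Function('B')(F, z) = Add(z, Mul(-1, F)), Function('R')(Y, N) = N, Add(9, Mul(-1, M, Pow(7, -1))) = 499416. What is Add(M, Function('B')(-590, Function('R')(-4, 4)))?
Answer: -3495255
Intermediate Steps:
M = -3495849 (M = Add(63, Mul(-7, 499416)) = Add(63, -3495912) = -3495849)
Add(M, Function('B')(-590, Function('R')(-4, 4))) = Add(-3495849, Add(4, Mul(-1, -590))) = Add(-3495849, Add(4, 590)) = Add(-3495849, 594) = -3495255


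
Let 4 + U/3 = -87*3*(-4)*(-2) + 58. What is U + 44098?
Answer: 37996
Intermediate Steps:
U = -6102 (U = -12 + 3*(-87*3*(-4)*(-2) + 58) = -12 + 3*(-(-1044)*(-2) + 58) = -12 + 3*(-87*24 + 58) = -12 + 3*(-2088 + 58) = -12 + 3*(-2030) = -12 - 6090 = -6102)
U + 44098 = -6102 + 44098 = 37996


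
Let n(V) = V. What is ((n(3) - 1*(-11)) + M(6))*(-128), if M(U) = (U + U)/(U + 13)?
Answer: -35584/19 ≈ -1872.8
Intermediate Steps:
M(U) = 2*U/(13 + U) (M(U) = (2*U)/(13 + U) = 2*U/(13 + U))
((n(3) - 1*(-11)) + M(6))*(-128) = ((3 - 1*(-11)) + 2*6/(13 + 6))*(-128) = ((3 + 11) + 2*6/19)*(-128) = (14 + 2*6*(1/19))*(-128) = (14 + 12/19)*(-128) = (278/19)*(-128) = -35584/19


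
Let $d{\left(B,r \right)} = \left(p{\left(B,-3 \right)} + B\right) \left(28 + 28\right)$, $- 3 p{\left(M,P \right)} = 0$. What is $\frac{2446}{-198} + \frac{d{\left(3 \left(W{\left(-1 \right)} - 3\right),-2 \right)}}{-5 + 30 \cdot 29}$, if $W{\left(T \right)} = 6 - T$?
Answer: $- \frac{991367}{85635} \approx -11.577$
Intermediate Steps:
$p{\left(M,P \right)} = 0$ ($p{\left(M,P \right)} = \left(- \frac{1}{3}\right) 0 = 0$)
$d{\left(B,r \right)} = 56 B$ ($d{\left(B,r \right)} = \left(0 + B\right) \left(28 + 28\right) = B 56 = 56 B$)
$\frac{2446}{-198} + \frac{d{\left(3 \left(W{\left(-1 \right)} - 3\right),-2 \right)}}{-5 + 30 \cdot 29} = \frac{2446}{-198} + \frac{56 \cdot 3 \left(\left(6 - -1\right) - 3\right)}{-5 + 30 \cdot 29} = 2446 \left(- \frac{1}{198}\right) + \frac{56 \cdot 3 \left(\left(6 + 1\right) - 3\right)}{-5 + 870} = - \frac{1223}{99} + \frac{56 \cdot 3 \left(7 - 3\right)}{865} = - \frac{1223}{99} + 56 \cdot 3 \cdot 4 \cdot \frac{1}{865} = - \frac{1223}{99} + 56 \cdot 12 \cdot \frac{1}{865} = - \frac{1223}{99} + 672 \cdot \frac{1}{865} = - \frac{1223}{99} + \frac{672}{865} = - \frac{991367}{85635}$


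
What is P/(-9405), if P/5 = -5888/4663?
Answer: 5888/8771103 ≈ 0.00067130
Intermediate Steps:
P = -29440/4663 (P = 5*(-5888/4663) = -29440/4663 ≈ -6.3135)
P/(-9405) = -29440/4663/(-9405) = -29440/4663*(-1/9405) = 5888/8771103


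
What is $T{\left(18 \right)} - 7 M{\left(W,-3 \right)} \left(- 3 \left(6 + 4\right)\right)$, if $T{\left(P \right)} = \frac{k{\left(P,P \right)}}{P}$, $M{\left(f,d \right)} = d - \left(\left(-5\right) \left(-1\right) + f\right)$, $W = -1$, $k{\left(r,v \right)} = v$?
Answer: $-1469$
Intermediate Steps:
$M{\left(f,d \right)} = -5 + d - f$ ($M{\left(f,d \right)} = d - \left(5 + f\right) = -5 + d - f$)
$T{\left(P \right)} = 1$ ($T{\left(P \right)} = \frac{P}{P} = 1$)
$T{\left(18 \right)} - 7 M{\left(W,-3 \right)} \left(- 3 \left(6 + 4\right)\right) = 1 - 7 \left(-5 - 3 - -1\right) \left(- 3 \left(6 + 4\right)\right) = 1 - 7 \left(-5 - 3 + 1\right) \left(\left(-3\right) 10\right) = 1 - 7 \left(-7\right) \left(-30\right) = 1 - \left(-49\right) \left(-30\right) = 1 - 1470 = -1469$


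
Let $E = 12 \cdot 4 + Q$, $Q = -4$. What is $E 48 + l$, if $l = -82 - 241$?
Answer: $1789$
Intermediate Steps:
$E = 44$ ($E = 12 \cdot 4 - 4 = 48 - 4 = 44$)
$l = -323$
$E 48 + l = 44 \cdot 48 - 323 = 2112 - 323 = 1789$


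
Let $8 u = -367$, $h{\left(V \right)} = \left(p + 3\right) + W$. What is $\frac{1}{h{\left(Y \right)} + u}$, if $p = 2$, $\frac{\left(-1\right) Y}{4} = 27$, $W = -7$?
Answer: $- \frac{8}{383} \approx -0.020888$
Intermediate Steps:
$Y = -108$ ($Y = \left(-4\right) 27 = -108$)
$h{\left(V \right)} = -2$ ($h{\left(V \right)} = \left(2 + 3\right) - 7 = 5 - 7 = -2$)
$u = - \frac{367}{8}$ ($u = \frac{1}{8} \left(-367\right) = - \frac{367}{8} \approx -45.875$)
$\frac{1}{h{\left(Y \right)} + u} = \frac{1}{-2 - \frac{367}{8}} = \frac{1}{- \frac{383}{8}} = - \frac{8}{383}$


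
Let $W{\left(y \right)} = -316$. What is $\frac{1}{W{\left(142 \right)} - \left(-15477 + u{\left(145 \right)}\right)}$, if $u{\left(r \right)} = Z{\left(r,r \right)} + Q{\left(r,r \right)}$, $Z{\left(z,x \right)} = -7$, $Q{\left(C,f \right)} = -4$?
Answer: $\frac{1}{15172} \approx 6.5911 \cdot 10^{-5}$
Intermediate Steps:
$u{\left(r \right)} = -11$ ($u{\left(r \right)} = -7 - 4 = -11$)
$\frac{1}{W{\left(142 \right)} - \left(-15477 + u{\left(145 \right)}\right)} = \frac{1}{-316 - -15488} = \frac{1}{-316 + \left(\left(-12779 + 11\right) + 28256\right)} = \frac{1}{-316 + \left(-12768 + 28256\right)} = \frac{1}{-316 + 15488} = \frac{1}{15172}$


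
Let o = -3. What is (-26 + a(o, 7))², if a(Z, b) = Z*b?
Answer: 2209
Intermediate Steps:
(-26 + a(o, 7))² = (-26 - 3*7)² = (-26 - 21)² = (-47)² = 2209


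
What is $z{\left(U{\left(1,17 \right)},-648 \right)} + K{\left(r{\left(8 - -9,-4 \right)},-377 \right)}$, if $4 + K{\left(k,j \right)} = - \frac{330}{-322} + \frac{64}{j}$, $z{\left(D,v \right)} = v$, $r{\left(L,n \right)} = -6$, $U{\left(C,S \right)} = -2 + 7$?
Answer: $- \frac{39522543}{60697} \approx -651.14$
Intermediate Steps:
$U{\left(C,S \right)} = 5$
$K{\left(k,j \right)} = - \frac{479}{161} + \frac{64}{j}$ ($K{\left(k,j \right)} = -4 + \left(- \frac{330}{-322} + \frac{64}{j}\right) = -4 + \left(\left(-330\right) \left(- \frac{1}{322}\right) + \frac{64}{j}\right) = -4 + \left(\frac{165}{161} + \frac{64}{j}\right) = - \frac{479}{161} + \frac{64}{j}$)
$z{\left(U{\left(1,17 \right)},-648 \right)} + K{\left(r{\left(8 - -9,-4 \right)},-377 \right)} = -648 - \left(\frac{479}{161} - \frac{64}{-377}\right) = -648 + \left(- \frac{479}{161} + 64 \left(- \frac{1}{377}\right)\right) = -648 - \frac{190887}{60697} = - \frac{39522543}{60697}$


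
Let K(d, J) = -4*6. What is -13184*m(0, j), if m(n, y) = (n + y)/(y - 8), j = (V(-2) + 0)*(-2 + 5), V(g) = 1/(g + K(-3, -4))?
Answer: -39552/211 ≈ -187.45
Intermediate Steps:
K(d, J) = -24
V(g) = 1/(-24 + g) (V(g) = 1/(g - 24) = 1/(-24 + g))
j = -3/26 (j = (1/(-24 - 2) + 0)*(-2 + 5) = (1/(-26) + 0)*3 = (-1/26 + 0)*3 = -1/26*3 = -3/26 ≈ -0.11538)
m(n, y) = (n + y)/(-8 + y)
-13184*m(0, j) = -13184*(0 - 3/26)/(-8 - 3/26) = -13184*(-3)/((-211/26)*26) = -(-342784)*(-3)/(211*26) = -13184*3/211 = -39552/211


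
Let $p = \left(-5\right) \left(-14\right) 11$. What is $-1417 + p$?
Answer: $-647$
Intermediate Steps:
$p = 770$ ($p = 70 \cdot 11 = 770$)
$-1417 + p = -1417 + 770 = -647$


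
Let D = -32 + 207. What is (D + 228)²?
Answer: 162409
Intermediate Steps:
D = 175
(D + 228)² = (175 + 228)² = 403² = 162409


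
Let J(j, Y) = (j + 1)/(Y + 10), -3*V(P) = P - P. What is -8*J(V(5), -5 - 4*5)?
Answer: 8/15 ≈ 0.53333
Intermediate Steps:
V(P) = 0 (V(P) = -(P - P)/3 = -⅓*0 = 0)
J(j, Y) = (1 + j)/(10 + Y)
-8*J(V(5), -5 - 4*5) = -8*(1 + 0)/(10 + (-5 - 4*5)) = -8/(10 + (-5 - 20)) = -8/(10 - 25) = -8/(-15) = -(-8)/15 = -8*(-1/15) = 8/15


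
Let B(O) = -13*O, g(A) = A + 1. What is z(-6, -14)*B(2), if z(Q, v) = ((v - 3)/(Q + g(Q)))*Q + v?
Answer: 6656/11 ≈ 605.09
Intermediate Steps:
g(A) = 1 + A
z(Q, v) = v + Q*(-3 + v)/(1 + 2*Q) (z(Q, v) = ((v - 3)/(Q + (1 + Q)))*Q + v = ((-3 + v)/(1 + 2*Q))*Q + v = Q*(-3 + v)/(1 + 2*Q) + v = v + Q*(-3 + v)/(1 + 2*Q))
z(-6, -14)*B(2) = ((-14 - 3*(-6) + 3*(-6)*(-14))/(1 + 2*(-6)))*(-13*2) = ((-14 + 18 + 252)/(1 - 12))*(-26) = (256/(-11))*(-26) = -1/11*256*(-26) = -256/11*(-26) = 6656/11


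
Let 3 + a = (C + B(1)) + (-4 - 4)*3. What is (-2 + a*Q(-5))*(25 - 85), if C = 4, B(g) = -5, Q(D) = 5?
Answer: 8520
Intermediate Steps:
a = -28 (a = -3 + ((4 - 5) + (-4 - 4)*3) = -3 + (-1 - 8*3) = -3 + (-1 - 24) = -3 - 25 = -28)
(-2 + a*Q(-5))*(25 - 85) = (-2 - 28*5)*(25 - 85) = (-2 - 140)*(-60) = -142*(-60) = 8520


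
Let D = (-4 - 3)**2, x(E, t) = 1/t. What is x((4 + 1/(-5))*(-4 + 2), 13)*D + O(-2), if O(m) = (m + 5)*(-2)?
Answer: -29/13 ≈ -2.2308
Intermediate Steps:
O(m) = -10 - 2*m (O(m) = (5 + m)*(-2) = -10 - 2*m)
D = 49 (D = (-7)**2 = 49)
x((4 + 1/(-5))*(-4 + 2), 13)*D + O(-2) = 49/13 + (-10 - 2*(-2)) = (1/13)*49 + (-10 + 4) = 49/13 - 6 = -29/13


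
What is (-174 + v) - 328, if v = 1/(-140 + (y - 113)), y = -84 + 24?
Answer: -157127/313 ≈ -502.00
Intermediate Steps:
y = -60
v = -1/313 (v = 1/(-140 + (-60 - 113)) = 1/(-140 - 173) = 1/(-313) = -1/313 ≈ -0.0031949)
(-174 + v) - 328 = (-174 - 1/313) - 328 = -54463/313 - 328 = -157127/313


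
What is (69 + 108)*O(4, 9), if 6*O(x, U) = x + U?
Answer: 767/2 ≈ 383.50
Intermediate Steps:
O(x, U) = U/6 + x/6 (O(x, U) = (x + U)/6 = (U + x)/6 = U/6 + x/6)
(69 + 108)*O(4, 9) = (69 + 108)*((⅙)*9 + (⅙)*4) = 177*(3/2 + ⅔) = 177*(13/6) = 767/2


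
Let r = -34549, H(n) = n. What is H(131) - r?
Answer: 34680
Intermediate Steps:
H(131) - r = 131 - 1*(-34549) = 131 + 34549 = 34680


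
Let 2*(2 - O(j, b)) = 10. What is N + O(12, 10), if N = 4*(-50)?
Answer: -203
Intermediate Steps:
O(j, b) = -3 (O(j, b) = 2 - ½*10 = 2 - 5 = -3)
N = -200
N + O(12, 10) = -200 - 3 = -203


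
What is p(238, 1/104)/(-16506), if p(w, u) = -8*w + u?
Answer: 66005/572208 ≈ 0.11535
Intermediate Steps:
p(w, u) = u - 8*w
p(238, 1/104)/(-16506) = (1/104 - 8*238)/(-16506) = (1/104 - 1904)*(-1/16506) = -198015/104*(-1/16506) = 66005/572208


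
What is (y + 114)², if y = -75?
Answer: 1521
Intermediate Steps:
(y + 114)² = (-75 + 114)² = 39² = 1521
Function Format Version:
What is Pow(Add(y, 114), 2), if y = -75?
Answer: 1521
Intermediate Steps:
Pow(Add(y, 114), 2) = Pow(Add(-75, 114), 2) = Pow(39, 2) = 1521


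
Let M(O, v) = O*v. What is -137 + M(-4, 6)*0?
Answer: -137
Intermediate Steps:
-137 + M(-4, 6)*0 = -137 - 4*6*0 = -137 - 24*0 = -137 + 0 = -137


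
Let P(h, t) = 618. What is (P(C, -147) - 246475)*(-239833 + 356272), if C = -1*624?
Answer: -28627343223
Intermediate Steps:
C = -624
(P(C, -147) - 246475)*(-239833 + 356272) = (618 - 246475)*(-239833 + 356272) = -245857*116439 = -28627343223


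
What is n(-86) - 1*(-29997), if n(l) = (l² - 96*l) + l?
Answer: 45563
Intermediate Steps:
n(l) = l² - 95*l
n(-86) - 1*(-29997) = -86*(-95 - 86) - 1*(-29997) = -86*(-181) + 29997 = 15566 + 29997 = 45563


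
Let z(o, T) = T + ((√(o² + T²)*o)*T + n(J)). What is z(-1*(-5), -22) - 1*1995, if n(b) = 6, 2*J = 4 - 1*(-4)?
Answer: -2011 - 110*√509 ≈ -4492.7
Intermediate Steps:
J = 4 (J = (4 - 1*(-4))/2 = (4 + 4)/2 = (½)*8 = 4)
z(o, T) = 6 + T + T*o*√(T² + o²) (z(o, T) = T + ((√(o² + T²)*o)*T + 6) = T + ((√(T² + o²)*o)*T + 6) = T + ((o*√(T² + o²))*T + 6) = T + (T*o*√(T² + o²) + 6) = T + (6 + T*o*√(T² + o²)) = 6 + T + T*o*√(T² + o²))
z(-1*(-5), -22) - 1*1995 = (6 - 22 - 22*(-1*(-5))*√((-22)² + (-1*(-5))²)) - 1*1995 = (6 - 22 - 22*5*√(484 + 5²)) - 1995 = (6 - 22 - 22*5*√(484 + 25)) - 1995 = (6 - 22 - 22*5*√509) - 1995 = (6 - 22 - 110*√509) - 1995 = (-16 - 110*√509) - 1995 = -2011 - 110*√509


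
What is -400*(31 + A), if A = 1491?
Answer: -608800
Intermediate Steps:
-400*(31 + A) = -400*(31 + 1491) = -400*1522 = -608800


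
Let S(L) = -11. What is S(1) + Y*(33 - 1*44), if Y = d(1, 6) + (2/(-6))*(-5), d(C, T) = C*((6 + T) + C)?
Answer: -517/3 ≈ -172.33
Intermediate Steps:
d(C, T) = C*(6 + C + T)
Y = 44/3 (Y = 1*(6 + 1 + 6) + (2/(-6))*(-5) = 1*13 + (2*(-⅙))*(-5) = 13 - ⅓*(-5) = 13 + 5/3 = 44/3 ≈ 14.667)
S(1) + Y*(33 - 1*44) = -11 + 44*(33 - 1*44)/3 = -11 + 44*(33 - 44)/3 = -11 + (44/3)*(-11) = -11 - 484/3 = -517/3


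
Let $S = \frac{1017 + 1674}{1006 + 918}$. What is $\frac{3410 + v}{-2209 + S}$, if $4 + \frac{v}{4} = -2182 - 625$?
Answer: $\frac{1159432}{326725} \approx 3.5486$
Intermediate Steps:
$v = -11244$ ($v = -16 + 4 \left(-2182 - 625\right) = -16 + 4 \left(-2807\right) = -16 - 11228 = -11244$)
$S = \frac{207}{148}$ ($S = \frac{2691}{1924} = 2691 \cdot \frac{1}{1924} = \frac{207}{148} \approx 1.3986$)
$\frac{3410 + v}{-2209 + S} = \frac{3410 - 11244}{-2209 + \frac{207}{148}} = - \frac{7834}{- \frac{326725}{148}} = \left(-7834\right) \left(- \frac{148}{326725}\right) = \frac{1159432}{326725}$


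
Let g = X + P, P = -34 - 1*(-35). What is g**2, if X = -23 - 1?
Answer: 529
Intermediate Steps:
P = 1 (P = -34 + 35 = 1)
X = -24
g = -23 (g = -24 + 1 = -23)
g**2 = (-23)**2 = 529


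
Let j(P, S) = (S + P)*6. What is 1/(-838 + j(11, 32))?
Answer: -1/580 ≈ -0.0017241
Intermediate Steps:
j(P, S) = 6*P + 6*S (j(P, S) = (P + S)*6 = 6*P + 6*S)
1/(-838 + j(11, 32)) = 1/(-838 + (6*11 + 6*32)) = 1/(-838 + (66 + 192)) = 1/(-838 + 258) = 1/(-580) = -1/580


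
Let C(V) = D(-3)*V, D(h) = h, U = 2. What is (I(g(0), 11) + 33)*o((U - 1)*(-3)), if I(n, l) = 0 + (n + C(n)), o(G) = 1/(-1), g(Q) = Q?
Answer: -33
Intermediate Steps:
C(V) = -3*V
o(G) = -1
I(n, l) = -2*n (I(n, l) = 0 + (n - 3*n) = 0 - 2*n = -2*n)
(I(g(0), 11) + 33)*o((U - 1)*(-3)) = (-2*0 + 33)*(-1) = (0 + 33)*(-1) = 33*(-1) = -33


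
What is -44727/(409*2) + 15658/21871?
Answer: -965415973/17890478 ≈ -53.963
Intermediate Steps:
-44727/(409*2) + 15658/21871 = -44727/818 + 15658*(1/21871) = -44727*1/818 + 15658/21871 = -44727/818 + 15658/21871 = -965415973/17890478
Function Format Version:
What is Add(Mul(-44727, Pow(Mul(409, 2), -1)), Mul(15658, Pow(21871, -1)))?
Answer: Rational(-965415973, 17890478) ≈ -53.963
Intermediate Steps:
Add(Mul(-44727, Pow(Mul(409, 2), -1)), Mul(15658, Pow(21871, -1))) = Add(Mul(-44727, Pow(818, -1)), Mul(15658, Rational(1, 21871))) = Add(Mul(-44727, Rational(1, 818)), Rational(15658, 21871)) = Add(Rational(-44727, 818), Rational(15658, 21871)) = Rational(-965415973, 17890478)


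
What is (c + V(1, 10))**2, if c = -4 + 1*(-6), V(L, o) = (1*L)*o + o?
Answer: 100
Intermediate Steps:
V(L, o) = o + L*o (V(L, o) = L*o + o = o + L*o)
c = -10 (c = -4 - 6 = -10)
(c + V(1, 10))**2 = (-10 + 10*(1 + 1))**2 = (-10 + 10*2)**2 = (-10 + 20)**2 = 10**2 = 100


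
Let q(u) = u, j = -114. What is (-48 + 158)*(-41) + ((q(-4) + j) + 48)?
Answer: -4580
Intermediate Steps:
(-48 + 158)*(-41) + ((q(-4) + j) + 48) = (-48 + 158)*(-41) + ((-4 - 114) + 48) = 110*(-41) + (-118 + 48) = -4510 - 70 = -4580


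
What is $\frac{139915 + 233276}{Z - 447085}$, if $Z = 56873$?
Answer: $- \frac{373191}{390212} \approx -0.95638$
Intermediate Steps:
$\frac{139915 + 233276}{Z - 447085} = \frac{139915 + 233276}{56873 - 447085} = \frac{373191}{-390212} = 373191 \left(- \frac{1}{390212}\right) = - \frac{373191}{390212}$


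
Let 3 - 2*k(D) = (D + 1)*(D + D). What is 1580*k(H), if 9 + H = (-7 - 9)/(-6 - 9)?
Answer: -3804166/45 ≈ -84537.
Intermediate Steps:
H = -119/15 (H = -9 + (-7 - 9)/(-6 - 9) = -9 - 16/(-15) = -9 - 16*(-1/15) = -9 + 16/15 = -119/15 ≈ -7.9333)
k(D) = 3/2 - D*(1 + D) (k(D) = 3/2 - (D + 1)*(D + D)/2 = 3/2 - (1 + D)*2*D/2 = 3/2 - D*(1 + D))
1580*k(H) = 1580*(3/2 - 1*(-119/15) - (-119/15)**2) = 1580*(3/2 + 119/15 - 1*14161/225) = 1580*(3/2 + 119/15 - 14161/225) = 1580*(-24077/450) = -3804166/45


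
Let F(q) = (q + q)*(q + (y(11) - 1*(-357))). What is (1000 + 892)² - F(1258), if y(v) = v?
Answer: -511352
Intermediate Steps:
F(q) = 2*q*(368 + q) (F(q) = (q + q)*(q + (11 - 1*(-357))) = (2*q)*(q + (11 + 357)) = (2*q)*(q + 368) = (2*q)*(368 + q) = 2*q*(368 + q))
(1000 + 892)² - F(1258) = (1000 + 892)² - 2*1258*(368 + 1258) = 1892² - 2*1258*1626 = 3579664 - 1*4091016 = 3579664 - 4091016 = -511352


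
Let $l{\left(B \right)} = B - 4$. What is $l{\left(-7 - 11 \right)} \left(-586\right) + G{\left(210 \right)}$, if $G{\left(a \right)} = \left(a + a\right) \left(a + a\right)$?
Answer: $189292$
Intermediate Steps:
$l{\left(B \right)} = -4 + B$ ($l{\left(B \right)} = B - 4 = -4 + B$)
$G{\left(a \right)} = 4 a^{2}$ ($G{\left(a \right)} = 2 a 2 a = 4 a^{2}$)
$l{\left(-7 - 11 \right)} \left(-586\right) + G{\left(210 \right)} = \left(-4 - 18\right) \left(-586\right) + 4 \cdot 210^{2} = \left(-4 - 18\right) \left(-586\right) + 4 \cdot 44100 = \left(-22\right) \left(-586\right) + 176400 = 12892 + 176400 = 189292$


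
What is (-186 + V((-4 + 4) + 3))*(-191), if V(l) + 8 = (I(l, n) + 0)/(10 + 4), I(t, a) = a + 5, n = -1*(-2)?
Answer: 73917/2 ≈ 36959.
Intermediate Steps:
n = 2
I(t, a) = 5 + a
V(l) = -15/2 (V(l) = -8 + ((5 + 2) + 0)/(10 + 4) = -8 + (7 + 0)/14 = -8 + 7*(1/14) = -8 + ½ = -15/2)
(-186 + V((-4 + 4) + 3))*(-191) = (-186 - 15/2)*(-191) = -387/2*(-191) = 73917/2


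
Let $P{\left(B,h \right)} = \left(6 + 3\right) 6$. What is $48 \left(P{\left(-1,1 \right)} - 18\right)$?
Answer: $1728$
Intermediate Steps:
$P{\left(B,h \right)} = 54$ ($P{\left(B,h \right)} = 9 \cdot 6 = 54$)
$48 \left(P{\left(-1,1 \right)} - 18\right) = 48 \left(54 - 18\right) = 48 \cdot 36 = 1728$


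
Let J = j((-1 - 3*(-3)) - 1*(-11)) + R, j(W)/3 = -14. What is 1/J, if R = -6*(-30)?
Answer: 1/138 ≈ 0.0072464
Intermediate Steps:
j(W) = -42 (j(W) = 3*(-14) = -42)
R = 180
J = 138 (J = -42 + 180 = 138)
1/J = 1/138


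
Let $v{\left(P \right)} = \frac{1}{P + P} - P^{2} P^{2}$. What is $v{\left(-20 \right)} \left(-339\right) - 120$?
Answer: $\frac{2169595539}{40} \approx 5.424 \cdot 10^{7}$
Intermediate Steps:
$v{\left(P \right)} = \frac{1}{2 P} - P^{4}$
$v{\left(-20 \right)} \left(-339\right) - 120 = \frac{\frac{1}{2} - \left(-20\right)^{5}}{-20} \left(-339\right) - 120 = - \frac{\frac{1}{2} - -3200000}{20} \left(-339\right) - 120 = - \frac{\frac{1}{2} + 3200000}{20} \left(-339\right) - 120 = \left(- \frac{1}{20}\right) \frac{6400001}{2} \left(-339\right) - 120 = \left(- \frac{6400001}{40}\right) \left(-339\right) - 120 = \frac{2169600339}{40} - 120 = \frac{2169595539}{40}$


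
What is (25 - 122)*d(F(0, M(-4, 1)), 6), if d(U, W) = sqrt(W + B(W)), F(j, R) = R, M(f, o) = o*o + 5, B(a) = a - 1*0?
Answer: -194*sqrt(3) ≈ -336.02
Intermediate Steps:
B(a) = a (B(a) = a + 0 = a)
M(f, o) = 5 + o**2 (M(f, o) = o**2 + 5 = 5 + o**2)
d(U, W) = sqrt(2)*sqrt(W) (d(U, W) = sqrt(W + W) = sqrt(2*W) = sqrt(2)*sqrt(W))
(25 - 122)*d(F(0, M(-4, 1)), 6) = (25 - 122)*(sqrt(2)*sqrt(6)) = -194*sqrt(3)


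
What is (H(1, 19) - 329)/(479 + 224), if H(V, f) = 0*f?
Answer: -329/703 ≈ -0.46799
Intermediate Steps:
H(V, f) = 0
(H(1, 19) - 329)/(479 + 224) = (0 - 329)/(479 + 224) = -329/703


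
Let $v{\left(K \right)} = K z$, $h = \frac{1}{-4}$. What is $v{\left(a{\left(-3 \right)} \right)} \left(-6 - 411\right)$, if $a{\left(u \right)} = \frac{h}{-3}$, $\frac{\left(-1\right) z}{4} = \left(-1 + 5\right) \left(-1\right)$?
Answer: $-556$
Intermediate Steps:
$z = 16$ ($z = - 4 \left(-1 + 5\right) \left(-1\right) = - 4 \cdot 4 \left(-1\right) = \left(-4\right) \left(-4\right) = 16$)
$h = - \frac{1}{4} \approx -0.25$
$a{\left(u \right)} = \frac{1}{12}$ ($a{\left(u \right)} = - \frac{1}{4 \left(-3\right)} = \left(- \frac{1}{4}\right) \left(- \frac{1}{3}\right) = \frac{1}{12}$)
$v{\left(K \right)} = 16 K$ ($v{\left(K \right)} = K 16 = 16 K$)
$v{\left(a{\left(-3 \right)} \right)} \left(-6 - 411\right) = 16 \cdot \frac{1}{12} \left(-6 - 411\right) = \frac{4}{3} \left(-417\right) = -556$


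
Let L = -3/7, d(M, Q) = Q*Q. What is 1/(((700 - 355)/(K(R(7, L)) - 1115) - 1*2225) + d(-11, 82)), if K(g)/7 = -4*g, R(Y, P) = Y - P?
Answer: 441/1983944 ≈ 0.00022228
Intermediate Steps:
d(M, Q) = Q**2
L = -3/7 (L = -3*1/7 = -3/7 ≈ -0.42857)
K(g) = -28*g (K(g) = 7*(-4*g) = -28*g)
1/(((700 - 355)/(K(R(7, L)) - 1115) - 1*2225) + d(-11, 82)) = 1/(((700 - 355)/(-28*(7 - 1*(-3/7)) - 1115) - 1*2225) + 82**2) = 1/((345/(-28*(7 + 3/7) - 1115) - 2225) + 6724) = 1/((345/(-28*52/7 - 1115) - 2225) + 6724) = 1/((345/(-208 - 1115) - 2225) + 6724) = 1/((345/(-1323) - 2225) + 6724) = 1/((345*(-1/1323) - 2225) + 6724) = 1/((-115/441 - 2225) + 6724) = 1/(-981340/441 + 6724) = 1/(1983944/441) = 441/1983944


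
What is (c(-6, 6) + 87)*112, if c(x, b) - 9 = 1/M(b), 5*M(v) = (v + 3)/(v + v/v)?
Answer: 100688/9 ≈ 11188.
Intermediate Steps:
M(v) = (3 + v)/(5*(1 + v)) (M(v) = ((v + 3)/(v + v/v))/5 = ((3 + v)/(v + 1))/5 = ((3 + v)/(1 + v))/5 = (3 + v)/(5*(1 + v)))
c(x, b) = 9 + 5*(1 + b)/(3 + b) (c(x, b) = 9 + 1/((3 + b)/(5*(1 + b))) = 9 + 5*(1 + b)/(3 + b))
(c(-6, 6) + 87)*112 = (2*(16 + 7*6)/(3 + 6) + 87)*112 = (2*(16 + 42)/9 + 87)*112 = (2*(1/9)*58 + 87)*112 = (116/9 + 87)*112 = (899/9)*112 = 100688/9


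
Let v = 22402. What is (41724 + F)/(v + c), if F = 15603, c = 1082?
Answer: 19109/7828 ≈ 2.4411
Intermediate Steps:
(41724 + F)/(v + c) = (41724 + 15603)/(22402 + 1082) = 57327/23484 = 57327*(1/23484) = 19109/7828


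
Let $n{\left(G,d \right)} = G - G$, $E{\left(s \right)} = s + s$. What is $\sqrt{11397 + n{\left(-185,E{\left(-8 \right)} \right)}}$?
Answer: $\sqrt{11397} \approx 106.76$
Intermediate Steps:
$E{\left(s \right)} = 2 s$
$n{\left(G,d \right)} = 0$
$\sqrt{11397 + n{\left(-185,E{\left(-8 \right)} \right)}} = \sqrt{11397 + 0} = \sqrt{11397}$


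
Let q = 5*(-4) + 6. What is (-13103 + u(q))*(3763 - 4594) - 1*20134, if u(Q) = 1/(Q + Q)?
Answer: 304317683/28 ≈ 1.0868e+7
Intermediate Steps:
q = -14 (q = -20 + 6 = -14)
u(Q) = 1/(2*Q)
(-13103 + u(q))*(3763 - 4594) - 1*20134 = (-13103 + (½)/(-14))*(3763 - 4594) - 1*20134 = (-13103 + (½)*(-1/14))*(-831) - 20134 = (-13103 - 1/28)*(-831) - 20134 = -366885/28*(-831) - 20134 = 304881435/28 - 20134 = 304317683/28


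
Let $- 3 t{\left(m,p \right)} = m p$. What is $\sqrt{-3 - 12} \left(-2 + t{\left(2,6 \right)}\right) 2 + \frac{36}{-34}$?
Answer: $- \frac{18}{17} - 12 i \sqrt{15} \approx -1.0588 - 46.476 i$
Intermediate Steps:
$t{\left(m,p \right)} = - \frac{m p}{3}$
$\sqrt{-3 - 12} \left(-2 + t{\left(2,6 \right)}\right) 2 + \frac{36}{-34} = \sqrt{-3 - 12} \left(-2 - \frac{2}{3} \cdot 6\right) 2 + \frac{36}{-34} = \sqrt{-15} \left(-2 - 4\right) 2 + 36 \left(- \frac{1}{34}\right) = i \sqrt{15} \left(\left(-6\right) 2\right) - \frac{18}{17} = i \sqrt{15} \left(-12\right) - \frac{18}{17} = - 12 i \sqrt{15} - \frac{18}{17} = - \frac{18}{17} - 12 i \sqrt{15}$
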